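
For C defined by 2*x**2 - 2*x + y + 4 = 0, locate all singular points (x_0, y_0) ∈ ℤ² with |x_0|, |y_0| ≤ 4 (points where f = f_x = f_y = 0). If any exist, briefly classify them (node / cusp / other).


No singular points in the scanned grid; C is smooth there.

Compute partial derivatives:
  f_x = 4*x - 2.
  f_y = 1.
f_y = 1 is a nonzero constant, so f_y never vanishes: no point (x, y) can satisfy f = f_x = f_y = 0. In particular no (x, y) ∈ {−4, ..., 4}² is singular; the curve is smooth.


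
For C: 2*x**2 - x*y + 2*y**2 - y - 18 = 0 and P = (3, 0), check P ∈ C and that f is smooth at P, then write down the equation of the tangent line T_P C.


Tangent line at P: 12*x - 4*y - 36 = 0.

Step 1: f(3, 0) = 0, so P lies on C.
Step 2: partial derivatives
  f_x(x, y) = 4*x - y, f_y(x, y) = -x + 4*y - 1.
  f_x(P) = 12, f_y(P) = -4 (gradient nonzero, so P is smooth).
Step 3: tangent line at P: 12·(x − 3) + -4·(y − 0) = 0.
Expanding: 12*x - 4*y - 36 = 0.


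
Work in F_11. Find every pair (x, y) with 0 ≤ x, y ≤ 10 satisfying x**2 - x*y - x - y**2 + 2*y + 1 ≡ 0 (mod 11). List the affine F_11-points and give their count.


Affine F_11-points: {(1, 4), (1, 8), (2, 5), (2, 6), (4, 4), (4, 5), (5, 2), (5, 6), (8, 8), (9, 2)}; count = 10.

For each of the 121 pairs (x, y) ∈ F_11², evaluate f(x, y) mod 11. Record the zeros.
  x = 0: [0↦1, 1↦2, 2↦1, 3↦9, 4↦4, 5↦8, 6↦10, 7↦10, 8↦8, 9↦4, 10↦9]  zeros at y ∈ ∅
  x = 1: [0↦1, 1↦1, 2↦10, 3↦6, 4↦0, 5↦3, 6↦4, 7↦3, 8↦0, 9↦6, 10↦10]  zeros at y ∈ {4, 8}
  x = 2: [0↦3, 1↦2, 2↦10, 3↦5, 4↦9, 5↦0, 6↦0, 7↦9, 8↦5, 9↦10, 10↦2]  zeros at y ∈ {5, 6}
  x = 3: [0↦7, 1↦5, 2↦1, 3↦6, 4↦9, 5↦10, 6↦9, 7↦6, 8↦1, 9↦5, 10↦7]  zeros at y ∈ ∅
  x = 4: [0↦2, 1↦10, 2↦5, 3↦9, 4↦0, 5↦0, 6↦9, 7↦5, 8↦10, 9↦2, 10↦3]  zeros at y ∈ {4, 5}
  x = 5: [0↦10, 1↦6, 2↦0, 3↦3, 4↦4, 5↦3, 6↦0, 7↦6, 8↦10, 9↦1, 10↦1]  zeros at y ∈ {2, 6}
  x = 6: [0↦9, 1↦4, 2↦8, 3↦10, 4↦10, 5↦8, 6↦4, 7↦9, 8↦1, 9↦2, 10↦1]  zeros at y ∈ ∅
  x = 7: [0↦10, 1↦4, 2↦7, 3↦8, 4↦7, 5↦4, 6↦10, 7↦3, 8↦5, 9↦5, 10↦3]  zeros at y ∈ ∅
  x = 8: [0↦2, 1↦6, 2↦8, 3↦8, 4↦6, 5↦2, 6↦7, 7↦10, 8↦0, 9↦10, 10↦7]  zeros at y ∈ {8}
  x = 9: [0↦7, 1↦10, 2↦0, 3↦10, 4↦7, 5↦2, 6↦6, 7↦8, 8↦8, 9↦6, 10↦2]  zeros at y ∈ {2}
  x = 10: [0↦3, 1↦5, 2↦5, 3↦3, 4↦10, 5↦4, 6↦7, 7↦8, 8↦7, 9↦4, 10↦10]  zeros at y ∈ ∅
Collecting zeros: affine points = {(1, 4), (1, 8), (2, 5), (2, 6), (4, 4), (4, 5), (5, 2), (5, 6), (8, 8), (9, 2)}.
Total count |C(F_11)_aff| = 10.


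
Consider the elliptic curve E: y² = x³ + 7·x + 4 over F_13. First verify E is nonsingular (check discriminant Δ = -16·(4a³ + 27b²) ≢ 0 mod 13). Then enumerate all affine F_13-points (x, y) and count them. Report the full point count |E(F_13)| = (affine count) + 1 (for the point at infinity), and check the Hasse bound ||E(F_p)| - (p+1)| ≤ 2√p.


Affine points = {(0, 2), (0, 11), (1, 5), (1, 8), (2, 0), (3, 0), (8, 0), (9, 4), (9, 9), (12, 3), (12, 10)}; affine count = 11; |E(F_13)| = 12.

Discriminant check: Δ ∝ 4a³ + 27b² = 4·7³ + 27·4² = 4·343 + 27·16 ≡ 10 (mod 13). Nonzero ⇒ E is nonsingular.
For each x ∈ F_13, compute rhs = x³ + 7·x + 4 mod 13, then count y ∈ F_13 with y² ≡ rhs.
  x = 0: rhs = 4, matching y values: 2, 11 (2 points).
  x = 1: rhs = 12, matching y values: 5, 8 (2 points).
  x = 2: rhs = 0, matching y values: 0 (1 points).
  x = 3: rhs = 0, matching y values: 0 (1 points).
  x = 4: rhs = 5, matching y values: none (0 points).
  x = 5: rhs = 8, matching y values: none (0 points).
  x = 6: rhs = 2, matching y values: none (0 points).
  x = 7: rhs = 6, matching y values: none (0 points).
  x = 8: rhs = 0, matching y values: 0 (1 points).
  x = 9: rhs = 3, matching y values: 4, 9 (2 points).
  x = 10: rhs = 8, matching y values: none (0 points).
  x = 11: rhs = 8, matching y values: none (0 points).
  x = 12: rhs = 9, matching y values: 3, 10 (2 points).
Total affine count: 11.
Full point count |E(F_13)| = 11 + 1 = 12.
Hasse bound: |12 − (13+1)| = |-2| = 2 ≤ 2√13 ≈ 7.2111 ✓.


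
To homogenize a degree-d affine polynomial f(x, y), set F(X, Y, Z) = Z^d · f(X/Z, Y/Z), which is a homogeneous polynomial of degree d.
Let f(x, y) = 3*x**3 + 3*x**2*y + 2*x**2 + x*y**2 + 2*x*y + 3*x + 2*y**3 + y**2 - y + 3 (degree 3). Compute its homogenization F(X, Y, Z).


F(X, Y, Z) = 3*X**3 + 3*X**2*Y + 2*X**2*Z + X*Y**2 + 2*X*Y*Z + 3*X*Z**2 + 2*Y**3 + Y**2*Z - Y*Z**2 + 3*Z**3

deg(f) = 3.
Substitute x = X/Z, y = Y/Z into f, then multiply by Z^3.
  monomial 3·x^3·y^0 ↦ 3·X^3·Y^0·Z^0.
  monomial 3·x^2·y^1 ↦ 3·X^2·Y^1·Z^0.
  monomial 2·x^2·y^0 ↦ 2·X^2·Y^0·Z^1.
  monomial 1·x^1·y^2 ↦ 1·X^1·Y^2·Z^0.
  monomial 2·x^1·y^1 ↦ 2·X^1·Y^1·Z^1.
  monomial 3·x^1·y^0 ↦ 3·X^1·Y^0·Z^2.
  monomial 2·x^0·y^3 ↦ 2·X^0·Y^3·Z^0.
  monomial 1·x^0·y^2 ↦ 1·X^0·Y^2·Z^1.
  monomial -1·x^0·y^1 ↦ -1·X^0·Y^1·Z^2.
  monomial 3·x^0·y^0 ↦ 3·X^0·Y^0·Z^3.
Collecting: F(X, Y, Z) = 3*X**3 + 3*X**2*Y + 2*X**2*Z + X*Y**2 + 2*X*Y*Z + 3*X*Z**2 + 2*Y**3 + Y**2*Z - Y*Z**2 + 3*Z**3.


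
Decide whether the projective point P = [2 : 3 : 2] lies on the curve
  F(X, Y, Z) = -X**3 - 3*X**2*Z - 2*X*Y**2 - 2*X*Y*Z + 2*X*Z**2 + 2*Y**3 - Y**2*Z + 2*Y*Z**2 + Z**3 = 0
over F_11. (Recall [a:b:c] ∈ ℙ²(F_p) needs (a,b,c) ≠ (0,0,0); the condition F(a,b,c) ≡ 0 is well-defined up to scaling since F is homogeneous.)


F(2,3,2) ≡ 3 (mod 11); P is NOT on the curve.

Evaluate F(2, 3, 2) term-by-term (mod 11).
  -X**3 ↦ -1·8·1·1 = -8
  -3*X**2*Z ↦ -3·4·1·2 = -24
  -2*X*Y**2 ↦ -2·2·9·1 = -36
  -2*X*Y*Z ↦ -2·2·3·2 = -24
  2*X*Z**2 ↦ 2·2·1·4 = 16
  2*Y**3 ↦ 2·1·27·1 = 54
  -Y**2*Z ↦ -1·1·9·2 = -18
  2*Y*Z**2 ↦ 2·1·3·4 = 24
  Z**3 ↦ 1·1·1·8 = 8
Sum: F(2, 3, 2) = (-8) + (-24) + (-36) + (-24) + (16) + (54) + (-18) + (24) + (8) = -8.
Reducing mod 11: -8 ≡ 3 (mod 11).
Since F(a, b, c) ≡ 3 ≠ 0 (mod 11), P does NOT lie on the curve.


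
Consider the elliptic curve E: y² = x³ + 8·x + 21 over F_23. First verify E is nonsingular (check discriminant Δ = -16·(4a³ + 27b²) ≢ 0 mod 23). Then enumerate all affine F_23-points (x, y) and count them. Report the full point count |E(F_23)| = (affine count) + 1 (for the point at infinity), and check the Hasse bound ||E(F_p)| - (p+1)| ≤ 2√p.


Affine points = {(3, 7), (3, 16), (4, 5), (4, 18), (5, 5), (5, 18), (6, 3), (6, 20), (7, 11), (7, 12), (14, 5), (14, 18), (16, 6), (16, 17), (20, 4), (20, 19), (22, 9), (22, 14)}; affine count = 18; |E(F_23)| = 19.

Discriminant check: Δ ∝ 4a³ + 27b² = 4·8³ + 27·21² = 4·512 + 27·441 ≡ 17 (mod 23). Nonzero ⇒ E is nonsingular.
For each x ∈ F_23, compute rhs = x³ + 8·x + 21 mod 23, then count y ∈ F_23 with y² ≡ rhs.
  x = 0: rhs = 21, matching y values: none (0 points).
  x = 1: rhs = 7, matching y values: none (0 points).
  x = 2: rhs = 22, matching y values: none (0 points).
  x = 3: rhs = 3, matching y values: 7, 16 (2 points).
  x = 4: rhs = 2, matching y values: 5, 18 (2 points).
  x = 5: rhs = 2, matching y values: 5, 18 (2 points).
  x = 6: rhs = 9, matching y values: 3, 20 (2 points).
  x = 7: rhs = 6, matching y values: 11, 12 (2 points).
  x = 8: rhs = 22, matching y values: none (0 points).
  x = 9: rhs = 17, matching y values: none (0 points).
  x = 10: rhs = 20, matching y values: none (0 points).
  x = 11: rhs = 14, matching y values: none (0 points).
  x = 12: rhs = 5, matching y values: none (0 points).
  x = 13: rhs = 22, matching y values: none (0 points).
  x = 14: rhs = 2, matching y values: 5, 18 (2 points).
  x = 15: rhs = 20, matching y values: none (0 points).
  x = 16: rhs = 13, matching y values: 6, 17 (2 points).
  x = 17: rhs = 10, matching y values: none (0 points).
  x = 18: rhs = 17, matching y values: none (0 points).
  x = 19: rhs = 17, matching y values: none (0 points).
  x = 20: rhs = 16, matching y values: 4, 19 (2 points).
  x = 21: rhs = 20, matching y values: none (0 points).
  x = 22: rhs = 12, matching y values: 9, 14 (2 points).
Total affine count: 18.
Full point count |E(F_23)| = 18 + 1 = 19.
Hasse bound: |19 − (23+1)| = |-5| = 5 ≤ 2√23 ≈ 9.5917 ✓.


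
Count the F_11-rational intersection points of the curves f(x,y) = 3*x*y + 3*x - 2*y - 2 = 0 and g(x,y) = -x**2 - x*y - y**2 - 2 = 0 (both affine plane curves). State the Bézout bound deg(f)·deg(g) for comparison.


Common zeros: {(6, 10), (8, 0), (8, 3)}; count = 3; Bézout bound = 4.

deg(f) = 2, deg(g) = 2, so Bézout bound = 4.
Scan x ∈ F_11. For each x, list the y ∈ F_11 with f(x, y) ≡ 0 and those with g(x, y) ≡ 0 (mod 11); the common zeros in that column are the intersection.
  x = 0: f ≡ 0 at y ∈ {10}; g ≡ 0 at y ∈ {3, 8}; common: ∅.
  x = 1: f ≡ 0 at y ∈ {10}; g ≡ 0 at y ∈ {5}; common: ∅.
  x = 2: f ≡ 0 at y ∈ {10}; g ≡ 0 at y ∈ ∅; common: ∅.
  x = 3: f ≡ 0 at y ∈ {10}; g ≡ 0 at y ∈ {0, 8}; common: ∅.
  x = 4: f ≡ 0 at y ∈ {10}; g ≡ 0 at y ∈ ∅; common: ∅.
  x = 5: f ≡ 0 at y ∈ {10}; g ≡ 0 at y ∈ {1, 5}; common: ∅.
  x = 6: f ≡ 0 at y ∈ {10}; g ≡ 0 at y ∈ {6, 10}; common: {10}.
  x = 7: f ≡ 0 at y ∈ {10}; g ≡ 0 at y ∈ ∅; common: ∅.
  x = 8: f ≡ 0 at y ∈ {0, 1, 2, 3, 4, 5, 6, 7, 8, 9, 10}; g ≡ 0 at y ∈ {0, 3}; common: {0, 3}.
  x = 9: f ≡ 0 at y ∈ {10}; g ≡ 0 at y ∈ ∅; common: ∅.
  x = 10: f ≡ 0 at y ∈ {10}; g ≡ 0 at y ∈ {6}; common: ∅.
Collecting: common zeros = {(6, 10), (8, 0), (8, 3)}, so the count is 3.
Comparison with the Bézout bound: 3 ≤ 4 = deg(f)·deg(g), as expected for curves with no common component (the affine F_11-count falls short of the bound because intersections may lie at infinity, over extension fields, or carry multiplicity).


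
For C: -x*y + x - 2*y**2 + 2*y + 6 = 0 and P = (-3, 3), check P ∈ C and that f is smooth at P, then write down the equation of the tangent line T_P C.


Tangent line at P: -2*x - 7*y + 15 = 0.

Step 1: f(-3, 3) = 0, so P lies on C.
Step 2: partial derivatives
  f_x(x, y) = 1 - y, f_y(x, y) = -x - 4*y + 2.
  f_x(P) = -2, f_y(P) = -7 (gradient nonzero, so P is smooth).
Step 3: tangent line at P: -2·(x − -3) + -7·(y − 3) = 0.
Expanding: -2*x - 7*y + 15 = 0.


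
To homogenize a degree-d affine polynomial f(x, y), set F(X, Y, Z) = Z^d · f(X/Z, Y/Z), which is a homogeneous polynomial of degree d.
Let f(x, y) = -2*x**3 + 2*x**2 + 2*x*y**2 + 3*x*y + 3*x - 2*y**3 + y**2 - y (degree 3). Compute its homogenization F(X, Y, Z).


F(X, Y, Z) = -2*X**3 + 2*X**2*Z + 2*X*Y**2 + 3*X*Y*Z + 3*X*Z**2 - 2*Y**3 + Y**2*Z - Y*Z**2

deg(f) = 3.
Substitute x = X/Z, y = Y/Z into f, then multiply by Z^3.
  monomial -2·x^3·y^0 ↦ -2·X^3·Y^0·Z^0.
  monomial 2·x^2·y^0 ↦ 2·X^2·Y^0·Z^1.
  monomial 2·x^1·y^2 ↦ 2·X^1·Y^2·Z^0.
  monomial 3·x^1·y^1 ↦ 3·X^1·Y^1·Z^1.
  monomial 3·x^1·y^0 ↦ 3·X^1·Y^0·Z^2.
  monomial -2·x^0·y^3 ↦ -2·X^0·Y^3·Z^0.
  monomial 1·x^0·y^2 ↦ 1·X^0·Y^2·Z^1.
  monomial -1·x^0·y^1 ↦ -1·X^0·Y^1·Z^2.
Collecting: F(X, Y, Z) = -2*X**3 + 2*X**2*Z + 2*X*Y**2 + 3*X*Y*Z + 3*X*Z**2 - 2*Y**3 + Y**2*Z - Y*Z**2.


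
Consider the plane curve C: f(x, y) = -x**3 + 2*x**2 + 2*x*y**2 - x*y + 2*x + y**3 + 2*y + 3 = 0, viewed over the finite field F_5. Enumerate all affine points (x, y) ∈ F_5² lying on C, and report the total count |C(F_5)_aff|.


Affine F_5-points: {(0, 2), (0, 4), (1, 1), (2, 3), (2, 4), (3, 0), (3, 2), (4, 2)}; count = 8.

For each of the 25 pairs (x, y) ∈ F_5², evaluate f(x, y) mod 5. Record the zeros.
  x = 0: [0↦3, 1↦1, 2↦0, 3↦1, 4↦0]  zeros at y ∈ {2, 4}
  x = 1: [0↦1, 1↦0, 2↦4, 3↦4, 4↦1]  zeros at y ∈ {1}
  x = 2: [0↦2, 1↦2, 2↦1, 3↦0, 4↦0]  zeros at y ∈ {3, 4}
  x = 3: [0↦0, 1↦1, 2↦0, 3↦3, 4↦1]  zeros at y ∈ {0, 2}
  x = 4: [0↦4, 1↦1, 2↦0, 3↦2, 4↦3]  zeros at y ∈ {2}
Collecting zeros: affine points = {(0, 2), (0, 4), (1, 1), (2, 3), (2, 4), (3, 0), (3, 2), (4, 2)}.
Total count |C(F_5)_aff| = 8.


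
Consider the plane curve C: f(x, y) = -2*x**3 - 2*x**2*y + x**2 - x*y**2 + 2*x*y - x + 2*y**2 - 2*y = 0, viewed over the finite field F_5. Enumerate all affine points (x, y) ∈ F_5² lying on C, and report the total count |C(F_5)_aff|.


Affine F_5-points: {(0, 0), (0, 1), (2, 1), (3, 2), (3, 4)}; count = 5.

For each of the 25 pairs (x, y) ∈ F_5², evaluate f(x, y) mod 5. Record the zeros.
  x = 0: [0↦0, 1↦0, 2↦4, 3↦2, 4↦4]  zeros at y ∈ {0, 1}
  x = 1: [0↦3, 1↦2, 2↦3, 3↦1, 4↦1]  zeros at y ∈ ∅
  x = 2: [0↦1, 1↦0, 2↦4, 3↦3, 4↦2]  zeros at y ∈ {1}
  x = 3: [0↦2, 1↦2, 2↦0, 3↦1, 4↦0]  zeros at y ∈ {2, 4}
  x = 4: [0↦4, 1↦1, 2↦4, 3↦3, 4↦3]  zeros at y ∈ ∅
Collecting zeros: affine points = {(0, 0), (0, 1), (2, 1), (3, 2), (3, 4)}.
Total count |C(F_5)_aff| = 5.


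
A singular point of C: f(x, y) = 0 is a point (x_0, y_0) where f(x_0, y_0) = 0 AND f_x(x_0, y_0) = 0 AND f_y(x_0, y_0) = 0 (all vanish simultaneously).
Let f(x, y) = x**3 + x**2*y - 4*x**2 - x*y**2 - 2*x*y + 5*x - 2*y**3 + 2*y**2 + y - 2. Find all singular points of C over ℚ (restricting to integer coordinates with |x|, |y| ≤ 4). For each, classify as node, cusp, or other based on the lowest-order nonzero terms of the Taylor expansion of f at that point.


Singular points: {(1, 0)}; classification: node.

Compute partial derivatives:
  f_x = 3*x**2 + 2*x*y - 8*x - y**2 - 2*y + 5.
  f_y = x**2 - 2*x*y - 2*x - 6*y**2 + 4*y + 1.
Scan x_0 ∈ {−4, ..., 4}. For each x_0, f_y(x_0, y) is a polynomial in y; find its integer roots y ∈ {−4, ..., 4}, then test f_x and f at those candidates.
  x = -4: f_y(-4, y) = -6*y**2 + 12*y + 25; no integer root y with |y| ≤ 4.
  x = -3: f_y(-3, y) = -6*y**2 + 10*y + 16; vanishes at y ∈ {-1}. (-3, -1): f_x = 63 ≠ 0.
  x = -2: f_y(-2, y) = -6*y**2 + 8*y + 9; no integer root y with |y| ≤ 4.
  x = -1: f_y(-1, y) = -6*y**2 + 6*y + 4; no integer root y with |y| ≤ 4.
  x = 0: f_y(0, y) = -6*y**2 + 4*y + 1; no integer root y with |y| ≤ 4.
  x = 1: f_y(1, y) = -6*y**2 + 2*y; vanishes at y ∈ {0}. (1, 0): f_x = 0, f = 0 — SINGULAR.
  x = 2: f_y(2, y) = 1 - 6*y**2; no integer root y with |y| ≤ 4.
  x = 3: f_y(3, y) = -6*y**2 - 2*y + 4; vanishes at y ∈ {-1}. (3, -1): f_x = 3 ≠ 0.
  x = 4: f_y(4, y) = -6*y**2 - 4*y + 9; no integer root y with |y| ≤ 4.
Only singular point on the grid: (1, 0).
Classify: substitute x = 1 + u, y = 0 + v and expand: f = u**3 + u**2*v - u**2 - u*v**2 - 2*v**3 + v**2.
No constant or linear terms (consistent with a singular point). Quadratic part: -u**2 + v**2. Cubic part: u**3 + u**2*v - u*v**2 - 2*v**3.
The quadratic part v**2 - u**2 = (v − u)(v + u) splits into two distinct linear factors, so there are two distinct tangent lines y − 0 = ±(x − 1) — this is a node (ordinary double point).
Classification: node.


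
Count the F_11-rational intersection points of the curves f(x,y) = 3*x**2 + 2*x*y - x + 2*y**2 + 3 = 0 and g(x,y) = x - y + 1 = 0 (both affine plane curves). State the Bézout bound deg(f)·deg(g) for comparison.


Common zeros: ∅; count = 0; Bézout bound = 2.

deg(f) = 2, deg(g) = 1, so Bézout bound = 2.
Scan x ∈ F_11. For each x, list the y ∈ F_11 with f(x, y) ≡ 0 and those with g(x, y) ≡ 0 (mod 11); the common zeros in that column are the intersection.
  x = 0: f ≡ 0 at y ∈ {2, 9}; g ≡ 0 at y ∈ {1}; common: ∅.
  x = 1: f ≡ 0 at y ∈ ∅; g ≡ 0 at y ∈ {2}; common: ∅.
  x = 2: f ≡ 0 at y ∈ {10}; g ≡ 0 at y ∈ {3}; common: ∅.
  x = 3: f ≡ 0 at y ∈ ∅; g ≡ 0 at y ∈ {4}; common: ∅.
  x = 4: f ≡ 0 at y ∈ ∅; g ≡ 0 at y ∈ {5}; common: ∅.
  x = 5: f ≡ 0 at y ∈ {3}; g ≡ 0 at y ∈ {6}; common: ∅.
  x = 6: f ≡ 0 at y ∈ ∅; g ≡ 0 at y ∈ {7}; common: ∅.
  x = 7: f ≡ 0 at y ∈ {0, 4}; g ≡ 0 at y ∈ {8}; common: ∅.
  x = 8: f ≡ 0 at y ∈ {0, 3}; g ≡ 0 at y ∈ {9}; common: ∅.
  x = 9: f ≡ 0 at y ∈ {4, 9}; g ≡ 0 at y ∈ {10}; common: ∅.
  x = 10: f ≡ 0 at y ∈ {2, 10}; g ≡ 0 at y ∈ {0}; common: ∅.
Collecting: common zeros = ∅, so the count is 0.
Comparison with the Bézout bound: 0 ≤ 2 = deg(f)·deg(g), as expected for curves with no common component (the affine F_11-count falls short of the bound because intersections may lie at infinity, over extension fields, or carry multiplicity).


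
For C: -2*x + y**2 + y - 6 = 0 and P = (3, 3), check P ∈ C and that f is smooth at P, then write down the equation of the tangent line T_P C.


Tangent line at P: -2*x + 7*y - 15 = 0.

Step 1: f(3, 3) = 0, so P lies on C.
Step 2: partial derivatives
  f_x(x, y) = -2, f_y(x, y) = 2*y + 1.
  f_x(P) = -2, f_y(P) = 7 (gradient nonzero, so P is smooth).
Step 3: tangent line at P: -2·(x − 3) + 7·(y − 3) = 0.
Expanding: -2*x + 7*y - 15 = 0.


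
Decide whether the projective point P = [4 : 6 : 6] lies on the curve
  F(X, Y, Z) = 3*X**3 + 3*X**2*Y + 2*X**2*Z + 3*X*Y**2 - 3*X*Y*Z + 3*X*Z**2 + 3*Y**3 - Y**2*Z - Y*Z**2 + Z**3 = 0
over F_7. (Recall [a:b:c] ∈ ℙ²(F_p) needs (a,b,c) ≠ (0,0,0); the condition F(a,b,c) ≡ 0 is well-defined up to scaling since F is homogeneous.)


F(4,6,6) ≡ 3 (mod 7); P is NOT on the curve.

Evaluate F(4, 6, 6) term-by-term (mod 7).
  3*X**3 ↦ 3·64·1·1 = 192
  3*X**2*Y ↦ 3·16·6·1 = 288
  2*X**2*Z ↦ 2·16·1·6 = 192
  3*X*Y**2 ↦ 3·4·36·1 = 432
  -3*X*Y*Z ↦ -3·4·6·6 = -432
  3*X*Z**2 ↦ 3·4·1·36 = 432
  3*Y**3 ↦ 3·1·216·1 = 648
  -Y**2*Z ↦ -1·1·36·6 = -216
  -Y*Z**2 ↦ -1·1·6·36 = -216
  Z**3 ↦ 1·1·1·216 = 216
Sum: F(4, 6, 6) = (192) + (288) + (192) + (432) + (-432) + (432) + (648) + (-216) + (-216) + (216) = 1536.
Reducing mod 7: 1536 ≡ 3 (mod 7).
Since F(a, b, c) ≡ 3 ≠ 0 (mod 7), P does NOT lie on the curve.


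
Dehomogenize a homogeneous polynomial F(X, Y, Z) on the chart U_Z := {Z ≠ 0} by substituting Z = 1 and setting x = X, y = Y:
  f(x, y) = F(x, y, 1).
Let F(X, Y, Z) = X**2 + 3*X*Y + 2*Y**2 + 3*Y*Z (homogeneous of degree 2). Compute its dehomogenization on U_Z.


f(x, y) = x**2 + 3*x*y + 2*y**2 + 3*y

On U_Z we set Z = 1. Each monomial c·X^i·Y^j·Z^k in F becomes c·x^i·y^j·1^k = c·x^i·y^j.
Substituting Z = 1: F(X, Y, 1) = x**2 + 3*x*y + 2*y**2 + 3*y.
Note: deg(f) ≤ deg(F) = 2; strict inequality happens when F is divisible by Z (lost terms).


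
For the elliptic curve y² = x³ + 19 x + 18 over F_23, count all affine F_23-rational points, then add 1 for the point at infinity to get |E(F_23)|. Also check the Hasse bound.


Affine points = {(0, 8), (0, 15), (2, 8), (2, 15), (5, 10), (5, 13), (6, 7), (6, 16), (10, 9), (10, 14), (13, 1), (13, 22), (16, 5), (16, 18), (19, 4), (19, 19), (20, 7), (20, 16), (21, 8), (21, 15)}; affine count = 20; |E(F_23)| = 21.

Discriminant check: Δ ∝ 4a³ + 27b² = 4·19³ + 27·18² = 4·6859 + 27·324 ≡ 5 (mod 23). Nonzero ⇒ E is nonsingular.
For each x ∈ F_23, compute rhs = x³ + 19·x + 18 mod 23, then count y ∈ F_23 with y² ≡ rhs.
  x = 0: rhs = 18, matching y values: 8, 15 (2 points).
  x = 1: rhs = 15, matching y values: none (0 points).
  x = 2: rhs = 18, matching y values: 8, 15 (2 points).
  x = 3: rhs = 10, matching y values: none (0 points).
  x = 4: rhs = 20, matching y values: none (0 points).
  x = 5: rhs = 8, matching y values: 10, 13 (2 points).
  x = 6: rhs = 3, matching y values: 7, 16 (2 points).
  x = 7: rhs = 11, matching y values: none (0 points).
  x = 8: rhs = 15, matching y values: none (0 points).
  x = 9: rhs = 21, matching y values: none (0 points).
  x = 10: rhs = 12, matching y values: 9, 14 (2 points).
  x = 11: rhs = 17, matching y values: none (0 points).
  x = 12: rhs = 19, matching y values: none (0 points).
  x = 13: rhs = 1, matching y values: 1, 22 (2 points).
  x = 14: rhs = 15, matching y values: none (0 points).
  x = 15: rhs = 21, matching y values: none (0 points).
  x = 16: rhs = 2, matching y values: 5, 18 (2 points).
  x = 17: rhs = 10, matching y values: none (0 points).
  x = 18: rhs = 5, matching y values: none (0 points).
  x = 19: rhs = 16, matching y values: 4, 19 (2 points).
  x = 20: rhs = 3, matching y values: 7, 16 (2 points).
  x = 21: rhs = 18, matching y values: 8, 15 (2 points).
  x = 22: rhs = 21, matching y values: none (0 points).
Total affine count: 20.
Full point count |E(F_23)| = 20 + 1 = 21.
Hasse bound: |21 − (23+1)| = |-3| = 3 ≤ 2√23 ≈ 9.5917 ✓.


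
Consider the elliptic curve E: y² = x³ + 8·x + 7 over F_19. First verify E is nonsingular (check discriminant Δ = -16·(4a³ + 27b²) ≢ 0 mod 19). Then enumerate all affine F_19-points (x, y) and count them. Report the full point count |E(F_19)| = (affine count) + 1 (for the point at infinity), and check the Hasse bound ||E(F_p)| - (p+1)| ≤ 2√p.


Affine points = {(0, 8), (0, 11), (1, 4), (1, 15), (3, 1), (3, 18), (5, 1), (5, 18), (6, 9), (6, 10), (7, 8), (7, 11), (10, 2), (10, 17), (11, 1), (11, 18), (12, 8), (12, 11), (13, 3), (13, 16), (15, 5), (15, 14), (18, 6), (18, 13)}; affine count = 24; |E(F_19)| = 25.

Discriminant check: Δ ∝ 4a³ + 27b² = 4·8³ + 27·7² = 4·512 + 27·49 ≡ 8 (mod 19). Nonzero ⇒ E is nonsingular.
For each x ∈ F_19, compute rhs = x³ + 8·x + 7 mod 19, then count y ∈ F_19 with y² ≡ rhs.
  x = 0: rhs = 7, matching y values: 8, 11 (2 points).
  x = 1: rhs = 16, matching y values: 4, 15 (2 points).
  x = 2: rhs = 12, matching y values: none (0 points).
  x = 3: rhs = 1, matching y values: 1, 18 (2 points).
  x = 4: rhs = 8, matching y values: none (0 points).
  x = 5: rhs = 1, matching y values: 1, 18 (2 points).
  x = 6: rhs = 5, matching y values: 9, 10 (2 points).
  x = 7: rhs = 7, matching y values: 8, 11 (2 points).
  x = 8: rhs = 13, matching y values: none (0 points).
  x = 9: rhs = 10, matching y values: none (0 points).
  x = 10: rhs = 4, matching y values: 2, 17 (2 points).
  x = 11: rhs = 1, matching y values: 1, 18 (2 points).
  x = 12: rhs = 7, matching y values: 8, 11 (2 points).
  x = 13: rhs = 9, matching y values: 3, 16 (2 points).
  x = 14: rhs = 13, matching y values: none (0 points).
  x = 15: rhs = 6, matching y values: 5, 14 (2 points).
  x = 16: rhs = 13, matching y values: none (0 points).
  x = 17: rhs = 2, matching y values: none (0 points).
  x = 18: rhs = 17, matching y values: 6, 13 (2 points).
Total affine count: 24.
Full point count |E(F_19)| = 24 + 1 = 25.
Hasse bound: |25 − (19+1)| = |5| = 5 ≤ 2√19 ≈ 8.7178 ✓.


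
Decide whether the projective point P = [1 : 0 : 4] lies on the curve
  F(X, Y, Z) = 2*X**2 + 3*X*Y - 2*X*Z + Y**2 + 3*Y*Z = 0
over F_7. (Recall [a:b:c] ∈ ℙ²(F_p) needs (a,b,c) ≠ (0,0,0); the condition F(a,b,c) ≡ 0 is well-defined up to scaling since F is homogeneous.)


F(1,0,4) ≡ 1 (mod 7); P is NOT on the curve.

Evaluate F(1, 0, 4) term-by-term (mod 7).
  2*X**2 ↦ 2·1·1·1 = 2
  3*X*Y ↦ 3·1·0·1 = 0
  -2*X*Z ↦ -2·1·1·4 = -8
  Y**2 ↦ 1·1·0·1 = 0
  3*Y*Z ↦ 3·1·0·4 = 0
Sum: F(1, 0, 4) = (2) + (0) + (-8) + (0) + (0) = -6.
Reducing mod 7: -6 ≡ 1 (mod 7).
Since F(a, b, c) ≡ 1 ≠ 0 (mod 7), P does NOT lie on the curve.


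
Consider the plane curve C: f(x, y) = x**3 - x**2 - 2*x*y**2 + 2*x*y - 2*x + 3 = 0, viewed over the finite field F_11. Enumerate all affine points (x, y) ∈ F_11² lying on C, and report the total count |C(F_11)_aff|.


Affine F_11-points: {(1, 3), (1, 9), (2, 5), (2, 7), (3, 6), (5, 3), (5, 9), (6, 3), (6, 9)}; count = 9.

For each of the 121 pairs (x, y) ∈ F_11², evaluate f(x, y) mod 11. Record the zeros.
  x = 0: [0↦3, 1↦3, 2↦3, 3↦3, 4↦3, 5↦3, 6↦3, 7↦3, 8↦3, 9↦3, 10↦3]  zeros at y ∈ ∅
  x = 1: [0↦1, 1↦1, 2↦8, 3↦0, 4↦10, 5↦5, 6↦7, 7↦5, 8↦10, 9↦0, 10↦8]  zeros at y ∈ {3, 9}
  x = 2: [0↦3, 1↦3, 2↦6, 3↦1, 4↦10, 5↦0, 6↦4, 7↦0, 8↦10, 9↦1, 10↦6]  zeros at y ∈ {5, 7}
  x = 3: [0↦4, 1↦4, 2↦3, 3↦1, 4↦9, 5↦5, 6↦0, 7↦5, 8↦9, 9↦1, 10↦3]  zeros at y ∈ {6}
  x = 4: [0↦10, 1↦10, 2↦5, 3↦6, 4↦2, 5↦4, 6↦1, 7↦4, 8↦2, 9↦6, 10↦5]  zeros at y ∈ ∅
  x = 5: [0↦5, 1↦5, 2↦7, 3↦0, 4↦6, 5↦3, 6↦2, 7↦3, 8↦6, 9↦0, 10↦7]  zeros at y ∈ {3, 9}
  x = 6: [0↦6, 1↦6, 2↦4, 3↦0, 4↦5, 5↦8, 6↦9, 7↦8, 8↦5, 9↦0, 10↦4]  zeros at y ∈ {3, 9}
  x = 7: [0↦8, 1↦8, 2↦2, 3↦1, 4↦5, 5↦3, 6↦6, 7↦3, 8↦5, 9↦1, 10↦2]  zeros at y ∈ ∅
  x = 8: [0↦6, 1↦6, 2↦7, 3↦9, 4↦1, 5↦5, 6↦10, 7↦5, 8↦1, 9↦9, 10↦7]  zeros at y ∈ ∅
  x = 9: [0↦6, 1↦6, 2↦3, 3↦8, 4↦10, 5↦9, 6↦5, 7↦9, 8↦10, 9↦8, 10↦3]  zeros at y ∈ ∅
  x = 10: [0↦3, 1↦3, 2↦7, 3↦4, 4↦5, 5↦10, 6↦8, 7↦10, 8↦5, 9↦4, 10↦7]  zeros at y ∈ ∅
Collecting zeros: affine points = {(1, 3), (1, 9), (2, 5), (2, 7), (3, 6), (5, 3), (5, 9), (6, 3), (6, 9)}.
Total count |C(F_11)_aff| = 9.


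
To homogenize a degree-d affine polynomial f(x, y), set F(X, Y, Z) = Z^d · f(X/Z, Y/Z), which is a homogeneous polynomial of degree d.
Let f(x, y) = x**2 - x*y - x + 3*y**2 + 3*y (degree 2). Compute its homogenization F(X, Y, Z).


F(X, Y, Z) = X**2 - X*Y - X*Z + 3*Y**2 + 3*Y*Z

deg(f) = 2.
Substitute x = X/Z, y = Y/Z into f, then multiply by Z^2.
  monomial 1·x^2·y^0 ↦ 1·X^2·Y^0·Z^0.
  monomial -1·x^1·y^1 ↦ -1·X^1·Y^1·Z^0.
  monomial -1·x^1·y^0 ↦ -1·X^1·Y^0·Z^1.
  monomial 3·x^0·y^2 ↦ 3·X^0·Y^2·Z^0.
  monomial 3·x^0·y^1 ↦ 3·X^0·Y^1·Z^1.
Collecting: F(X, Y, Z) = X**2 - X*Y - X*Z + 3*Y**2 + 3*Y*Z.


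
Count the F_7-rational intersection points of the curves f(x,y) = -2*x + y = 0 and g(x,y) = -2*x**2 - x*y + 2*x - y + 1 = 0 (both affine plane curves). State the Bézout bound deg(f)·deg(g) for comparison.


Common zeros: {(3, 6), (4, 1)}; count = 2; Bézout bound = 2.

deg(f) = 1, deg(g) = 2, so Bézout bound = 2.
Scan x ∈ F_7. For each x, list the y ∈ F_7 with f(x, y) ≡ 0 and those with g(x, y) ≡ 0 (mod 7); the common zeros in that column are the intersection.
  x = 0: f ≡ 0 at y ∈ {0}; g ≡ 0 at y ∈ {1}; common: ∅.
  x = 1: f ≡ 0 at y ∈ {2}; g ≡ 0 at y ∈ {4}; common: ∅.
  x = 2: f ≡ 0 at y ∈ {4}; g ≡ 0 at y ∈ {6}; common: ∅.
  x = 3: f ≡ 0 at y ∈ {6}; g ≡ 0 at y ∈ {6}; common: {6}.
  x = 4: f ≡ 0 at y ∈ {1}; g ≡ 0 at y ∈ {1}; common: {1}.
  x = 5: f ≡ 0 at y ∈ {3}; g ≡ 0 at y ∈ {4}; common: ∅.
  x = 6: f ≡ 0 at y ∈ {5}; g ≡ 0 at y ∈ ∅; common: ∅.
Collecting: common zeros = {(3, 6), (4, 1)}, so the count is 2.
Comparison with the Bézout bound: 2 ≤ 2 = deg(f)·deg(g), as expected for curves with no common component (the bound is attained).


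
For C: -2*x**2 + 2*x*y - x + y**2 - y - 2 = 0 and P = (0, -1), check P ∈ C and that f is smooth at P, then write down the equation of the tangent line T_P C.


Tangent line at P: -3*x - 3*y - 3 = 0.

Step 1: f(0, -1) = 0, so P lies on C.
Step 2: partial derivatives
  f_x(x, y) = -4*x + 2*y - 1, f_y(x, y) = 2*x + 2*y - 1.
  f_x(P) = -3, f_y(P) = -3 (gradient nonzero, so P is smooth).
Step 3: tangent line at P: -3·(x − 0) + -3·(y − -1) = 0.
Expanding: -3*x - 3*y - 3 = 0.


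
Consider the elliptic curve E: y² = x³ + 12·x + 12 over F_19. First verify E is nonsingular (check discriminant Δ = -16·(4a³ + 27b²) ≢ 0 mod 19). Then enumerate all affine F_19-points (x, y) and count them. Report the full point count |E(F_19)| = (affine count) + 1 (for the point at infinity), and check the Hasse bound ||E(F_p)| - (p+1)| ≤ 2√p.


Affine points = {(1, 5), (1, 14), (2, 5), (2, 14), (5, 8), (5, 11), (10, 7), (10, 12), (13, 3), (13, 16), (14, 6), (14, 13), (16, 5), (16, 14)}; affine count = 14; |E(F_19)| = 15.

Discriminant check: Δ ∝ 4a³ + 27b² = 4·12³ + 27·12² = 4·1728 + 27·144 ≡ 8 (mod 19). Nonzero ⇒ E is nonsingular.
For each x ∈ F_19, compute rhs = x³ + 12·x + 12 mod 19, then count y ∈ F_19 with y² ≡ rhs.
  x = 0: rhs = 12, matching y values: none (0 points).
  x = 1: rhs = 6, matching y values: 5, 14 (2 points).
  x = 2: rhs = 6, matching y values: 5, 14 (2 points).
  x = 3: rhs = 18, matching y values: none (0 points).
  x = 4: rhs = 10, matching y values: none (0 points).
  x = 5: rhs = 7, matching y values: 8, 11 (2 points).
  x = 6: rhs = 15, matching y values: none (0 points).
  x = 7: rhs = 2, matching y values: none (0 points).
  x = 8: rhs = 12, matching y values: none (0 points).
  x = 9: rhs = 13, matching y values: none (0 points).
  x = 10: rhs = 11, matching y values: 7, 12 (2 points).
  x = 11: rhs = 12, matching y values: none (0 points).
  x = 12: rhs = 3, matching y values: none (0 points).
  x = 13: rhs = 9, matching y values: 3, 16 (2 points).
  x = 14: rhs = 17, matching y values: 6, 13 (2 points).
  x = 15: rhs = 14, matching y values: none (0 points).
  x = 16: rhs = 6, matching y values: 5, 14 (2 points).
  x = 17: rhs = 18, matching y values: none (0 points).
  x = 18: rhs = 18, matching y values: none (0 points).
Total affine count: 14.
Full point count |E(F_19)| = 14 + 1 = 15.
Hasse bound: |15 − (19+1)| = |-5| = 5 ≤ 2√19 ≈ 8.7178 ✓.


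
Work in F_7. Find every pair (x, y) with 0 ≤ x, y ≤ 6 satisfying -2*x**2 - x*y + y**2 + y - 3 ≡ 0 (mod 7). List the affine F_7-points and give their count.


Affine F_7-points: {(3, 0), (3, 2), (4, 0), (4, 3), (5, 1), (5, 3)}; count = 6.

For each of the 49 pairs (x, y) ∈ F_7², evaluate f(x, y) mod 7. Record the zeros.
  x = 0: [0↦4, 1↦6, 2↦3, 3↦2, 4↦3, 5↦6, 6↦4]  zeros at y ∈ ∅
  x = 1: [0↦2, 1↦3, 2↦6, 3↦4, 4↦4, 5↦6, 6↦3]  zeros at y ∈ ∅
  x = 2: [0↦3, 1↦3, 2↦5, 3↦2, 4↦1, 5↦2, 6↦5]  zeros at y ∈ ∅
  x = 3: [0↦0, 1↦6, 2↦0, 3↦3, 4↦1, 5↦1, 6↦3]  zeros at y ∈ {0, 2}
  x = 4: [0↦0, 1↦5, 2↦5, 3↦0, 4↦4, 5↦3, 6↦4]  zeros at y ∈ {0, 3}
  x = 5: [0↦3, 1↦0, 2↦6, 3↦0, 4↦3, 5↦1, 6↦1]  zeros at y ∈ {1, 3}
  x = 6: [0↦2, 1↦5, 2↦3, 3↦3, 4↦5, 5↦2, 6↦1]  zeros at y ∈ ∅
Collecting zeros: affine points = {(3, 0), (3, 2), (4, 0), (4, 3), (5, 1), (5, 3)}.
Total count |C(F_7)_aff| = 6.


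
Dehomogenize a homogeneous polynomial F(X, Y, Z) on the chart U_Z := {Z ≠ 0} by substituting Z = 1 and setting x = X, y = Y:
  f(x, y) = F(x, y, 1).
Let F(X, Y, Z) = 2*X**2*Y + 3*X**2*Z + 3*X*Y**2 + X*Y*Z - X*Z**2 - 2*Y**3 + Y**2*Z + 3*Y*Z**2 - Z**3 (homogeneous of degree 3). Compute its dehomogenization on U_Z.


f(x, y) = 2*x**2*y + 3*x**2 + 3*x*y**2 + x*y - x - 2*y**3 + y**2 + 3*y - 1

On U_Z we set Z = 1. Each monomial c·X^i·Y^j·Z^k in F becomes c·x^i·y^j·1^k = c·x^i·y^j.
Substituting Z = 1: F(X, Y, 1) = 2*x**2*y + 3*x**2 + 3*x*y**2 + x*y - x - 2*y**3 + y**2 + 3*y - 1.
Note: deg(f) ≤ deg(F) = 3; strict inequality happens when F is divisible by Z (lost terms).


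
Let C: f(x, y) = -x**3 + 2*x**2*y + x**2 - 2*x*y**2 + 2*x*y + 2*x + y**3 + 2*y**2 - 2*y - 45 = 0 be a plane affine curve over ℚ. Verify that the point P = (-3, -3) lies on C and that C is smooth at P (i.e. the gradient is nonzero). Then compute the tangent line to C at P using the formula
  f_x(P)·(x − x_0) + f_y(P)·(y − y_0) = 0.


Tangent line at P: -19*x - 11*y - 90 = 0.

Step 1: f(-3, -3) = 0, so P lies on C.
Step 2: partial derivatives
  f_x(x, y) = -3*x**2 + 4*x*y + 2*x - 2*y**2 + 2*y + 2, f_y(x, y) = 2*x**2 - 4*x*y + 2*x + 3*y**2 + 4*y - 2.
  f_x(P) = -19, f_y(P) = -11 (gradient nonzero, so P is smooth).
Step 3: tangent line at P: -19·(x − -3) + -11·(y − -3) = 0.
Expanding: -19*x - 11*y - 90 = 0.


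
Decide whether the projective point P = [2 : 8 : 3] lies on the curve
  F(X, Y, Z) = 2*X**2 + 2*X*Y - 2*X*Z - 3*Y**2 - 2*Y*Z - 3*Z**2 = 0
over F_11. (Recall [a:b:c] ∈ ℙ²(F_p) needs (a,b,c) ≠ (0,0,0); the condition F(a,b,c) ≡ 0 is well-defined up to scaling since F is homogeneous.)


F(2,8,3) ≡ 3 (mod 11); P is NOT on the curve.

Evaluate F(2, 8, 3) term-by-term (mod 11).
  2*X**2 ↦ 2·4·1·1 = 8
  2*X*Y ↦ 2·2·8·1 = 32
  -2*X*Z ↦ -2·2·1·3 = -12
  -3*Y**2 ↦ -3·1·64·1 = -192
  -2*Y*Z ↦ -2·1·8·3 = -48
  -3*Z**2 ↦ -3·1·1·9 = -27
Sum: F(2, 8, 3) = (8) + (32) + (-12) + (-192) + (-48) + (-27) = -239.
Reducing mod 11: -239 ≡ 3 (mod 11).
Since F(a, b, c) ≡ 3 ≠ 0 (mod 11), P does NOT lie on the curve.


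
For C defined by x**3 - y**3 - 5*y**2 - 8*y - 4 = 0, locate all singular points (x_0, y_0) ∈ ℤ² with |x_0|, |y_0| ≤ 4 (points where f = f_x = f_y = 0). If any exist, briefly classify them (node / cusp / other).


Singular points: {(0, -2)}; classification: cusp.

Compute partial derivatives:
  f_x = 3*x**2.
  f_y = -3*y**2 - 10*y - 8.
Scan x_0 ∈ {−4, ..., 4}. For each x_0, f_y(x_0, y) is a polynomial in y; find its integer roots y ∈ {−4, ..., 4}, then test f_x and f at those candidates.
  x = -4: f_y(-4, y) = -3*y**2 - 10*y - 8; vanishes at y ∈ {-2}. (-4, -2): f_x = 48 ≠ 0.
  x = -3: f_y(-3, y) = -3*y**2 - 10*y - 8; vanishes at y ∈ {-2}. (-3, -2): f_x = 27 ≠ 0.
  x = -2: f_y(-2, y) = -3*y**2 - 10*y - 8; vanishes at y ∈ {-2}. (-2, -2): f_x = 12 ≠ 0.
  x = -1: f_y(-1, y) = -3*y**2 - 10*y - 8; vanishes at y ∈ {-2}. (-1, -2): f_x = 3 ≠ 0.
  x = 0: f_y(0, y) = -3*y**2 - 10*y - 8; vanishes at y ∈ {-2}. (0, -2): f_x = 0, f = 0 — SINGULAR.
  x = 1: f_y(1, y) = -3*y**2 - 10*y - 8; vanishes at y ∈ {-2}. (1, -2): f_x = 3 ≠ 0.
  x = 2: f_y(2, y) = -3*y**2 - 10*y - 8; vanishes at y ∈ {-2}. (2, -2): f_x = 12 ≠ 0.
  x = 3: f_y(3, y) = -3*y**2 - 10*y - 8; vanishes at y ∈ {-2}. (3, -2): f_x = 27 ≠ 0.
  x = 4: f_y(4, y) = -3*y**2 - 10*y - 8; vanishes at y ∈ {-2}. (4, -2): f_x = 48 ≠ 0.
Only singular point on the grid: (0, -2).
Classify: substitute x = 0 + u, y = -2 + v and expand: f = u**3 - v**3 + v**2.
No constant or linear terms (consistent with a singular point). Quadratic part: v**2. Cubic part: u**3 - v**3.
The quadratic part v**2 is a perfect square, so there is a single (double) tangent line v = 0, i.e. y = -2. Restricting the cubic part to that line (v = 0) leaves u**3 ≠ 0, so f is not divisible by v and the branch is v² ≈ -u**3 to lowest order — this is a cusp.
Classification: cusp.


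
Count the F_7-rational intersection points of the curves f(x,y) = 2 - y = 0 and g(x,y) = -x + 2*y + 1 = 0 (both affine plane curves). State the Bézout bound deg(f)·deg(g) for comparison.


Common zeros: {(5, 2)}; count = 1; Bézout bound = 1.

deg(f) = 1, deg(g) = 1, so Bézout bound = 1.
Scan x ∈ F_7. For each x, list the y ∈ F_7 with f(x, y) ≡ 0 and those with g(x, y) ≡ 0 (mod 7); the common zeros in that column are the intersection.
  x = 0: f ≡ 0 at y ∈ {2}; g ≡ 0 at y ∈ {3}; common: ∅.
  x = 1: f ≡ 0 at y ∈ {2}; g ≡ 0 at y ∈ {0}; common: ∅.
  x = 2: f ≡ 0 at y ∈ {2}; g ≡ 0 at y ∈ {4}; common: ∅.
  x = 3: f ≡ 0 at y ∈ {2}; g ≡ 0 at y ∈ {1}; common: ∅.
  x = 4: f ≡ 0 at y ∈ {2}; g ≡ 0 at y ∈ {5}; common: ∅.
  x = 5: f ≡ 0 at y ∈ {2}; g ≡ 0 at y ∈ {2}; common: {2}.
  x = 6: f ≡ 0 at y ∈ {2}; g ≡ 0 at y ∈ {6}; common: ∅.
Collecting: common zeros = {(5, 2)}, so the count is 1.
Comparison with the Bézout bound: 1 ≤ 1 = deg(f)·deg(g), as expected for curves with no common component (the bound is attained).


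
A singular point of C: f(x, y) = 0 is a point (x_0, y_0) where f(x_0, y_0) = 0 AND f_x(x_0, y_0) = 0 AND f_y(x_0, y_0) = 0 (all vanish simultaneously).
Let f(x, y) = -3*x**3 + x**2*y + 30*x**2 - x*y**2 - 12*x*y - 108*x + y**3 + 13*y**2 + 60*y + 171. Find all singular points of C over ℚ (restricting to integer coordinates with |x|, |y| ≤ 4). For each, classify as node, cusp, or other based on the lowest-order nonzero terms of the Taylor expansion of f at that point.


Singular points: {(3, -3)}; classification: cusp.

Compute partial derivatives:
  f_x = -9*x**2 + 2*x*y + 60*x - y**2 - 12*y - 108.
  f_y = x**2 - 2*x*y - 12*x + 3*y**2 + 26*y + 60.
Scan x_0 ∈ {−4, ..., 4}. For each x_0, f_y(x_0, y) is a polynomial in y; find its integer roots y ∈ {−4, ..., 4}, then test f_x and f at those candidates.
  x = -4: f_y(-4, y) = 3*y**2 + 34*y + 124; no integer root y with |y| ≤ 4.
  x = -3: f_y(-3, y) = 3*y**2 + 32*y + 105; no integer root y with |y| ≤ 4.
  x = -2: f_y(-2, y) = 3*y**2 + 30*y + 88; no integer root y with |y| ≤ 4.
  x = -1: f_y(-1, y) = 3*y**2 + 28*y + 73; no integer root y with |y| ≤ 4.
  x = 0: f_y(0, y) = 3*y**2 + 26*y + 60; no integer root y with |y| ≤ 4.
  x = 1: f_y(1, y) = 3*y**2 + 24*y + 49; no integer root y with |y| ≤ 4.
  x = 2: f_y(2, y) = 3*y**2 + 22*y + 40; vanishes at y ∈ {-4}. (2, -4): f_x = -8 ≠ 0.
  x = 3: f_y(3, y) = 3*y**2 + 20*y + 33; vanishes at y ∈ {-3}. (3, -3): f_x = 0, f = 0 — SINGULAR.
  x = 4: f_y(4, y) = 3*y**2 + 18*y + 28; no integer root y with |y| ≤ 4.
Only singular point on the grid: (3, -3).
Classify: substitute x = 3 + u, y = -3 + v and expand: f = -3*u**3 + u**2*v - u*v**2 + v**3 + v**2.
No constant or linear terms (consistent with a singular point). Quadratic part: v**2. Cubic part: -3*u**3 + u**2*v - u*v**2 + v**3.
The quadratic part v**2 is a perfect square, so there is a single (double) tangent line v = 0, i.e. y = -3. Restricting the cubic part to that line (v = 0) leaves -3*u**3 ≠ 0, so f is not divisible by v and the branch is v² ≈ 3*u**3 to lowest order — this is a cusp.
Classification: cusp.


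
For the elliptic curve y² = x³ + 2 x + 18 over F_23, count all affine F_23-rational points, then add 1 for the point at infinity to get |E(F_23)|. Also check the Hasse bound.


Affine points = {(0, 8), (0, 15), (6, 4), (6, 19), (9, 11), (9, 12), (10, 7), (10, 16), (16, 11), (16, 12), (20, 10), (20, 13), (21, 11), (21, 12)}; affine count = 14; |E(F_23)| = 15.

Discriminant check: Δ ∝ 4a³ + 27b² = 4·2³ + 27·18² = 4·8 + 27·324 ≡ 17 (mod 23). Nonzero ⇒ E is nonsingular.
For each x ∈ F_23, compute rhs = x³ + 2·x + 18 mod 23, then count y ∈ F_23 with y² ≡ rhs.
  x = 0: rhs = 18, matching y values: 8, 15 (2 points).
  x = 1: rhs = 21, matching y values: none (0 points).
  x = 2: rhs = 7, matching y values: none (0 points).
  x = 3: rhs = 5, matching y values: none (0 points).
  x = 4: rhs = 21, matching y values: none (0 points).
  x = 5: rhs = 15, matching y values: none (0 points).
  x = 6: rhs = 16, matching y values: 4, 19 (2 points).
  x = 7: rhs = 7, matching y values: none (0 points).
  x = 8: rhs = 17, matching y values: none (0 points).
  x = 9: rhs = 6, matching y values: 11, 12 (2 points).
  x = 10: rhs = 3, matching y values: 7, 16 (2 points).
  x = 11: rhs = 14, matching y values: none (0 points).
  x = 12: rhs = 22, matching y values: none (0 points).
  x = 13: rhs = 10, matching y values: none (0 points).
  x = 14: rhs = 7, matching y values: none (0 points).
  x = 15: rhs = 19, matching y values: none (0 points).
  x = 16: rhs = 6, matching y values: 11, 12 (2 points).
  x = 17: rhs = 20, matching y values: none (0 points).
  x = 18: rhs = 21, matching y values: none (0 points).
  x = 19: rhs = 15, matching y values: none (0 points).
  x = 20: rhs = 8, matching y values: 10, 13 (2 points).
  x = 21: rhs = 6, matching y values: 11, 12 (2 points).
  x = 22: rhs = 15, matching y values: none (0 points).
Total affine count: 14.
Full point count |E(F_23)| = 14 + 1 = 15.
Hasse bound: |15 − (23+1)| = |-9| = 9 ≤ 2√23 ≈ 9.5917 ✓.


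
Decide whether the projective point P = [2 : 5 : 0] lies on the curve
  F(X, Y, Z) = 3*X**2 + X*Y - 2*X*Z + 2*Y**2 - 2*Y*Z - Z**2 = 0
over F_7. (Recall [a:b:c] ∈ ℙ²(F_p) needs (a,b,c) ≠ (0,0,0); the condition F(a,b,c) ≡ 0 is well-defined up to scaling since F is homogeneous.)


F(2,5,0) ≡ 2 (mod 7); P is NOT on the curve.

Evaluate F(2, 5, 0) term-by-term (mod 7).
  3*X**2 ↦ 3·4·1·1 = 12
  X*Y ↦ 1·2·5·1 = 10
  -2*X*Z ↦ -2·2·1·0 = 0
  2*Y**2 ↦ 2·1·25·1 = 50
  -2*Y*Z ↦ -2·1·5·0 = 0
  -Z**2 ↦ -1·1·1·0 = 0
Sum: F(2, 5, 0) = (12) + (10) + (0) + (50) + (0) + (0) = 72.
Reducing mod 7: 72 ≡ 2 (mod 7).
Since F(a, b, c) ≡ 2 ≠ 0 (mod 7), P does NOT lie on the curve.


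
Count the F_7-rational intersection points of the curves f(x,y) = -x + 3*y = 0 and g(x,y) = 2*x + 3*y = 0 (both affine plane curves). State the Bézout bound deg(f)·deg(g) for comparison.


Common zeros: {(0, 0)}; count = 1; Bézout bound = 1.

deg(f) = 1, deg(g) = 1, so Bézout bound = 1.
Scan x ∈ F_7. For each x, list the y ∈ F_7 with f(x, y) ≡ 0 and those with g(x, y) ≡ 0 (mod 7); the common zeros in that column are the intersection.
  x = 0: f ≡ 0 at y ∈ {0}; g ≡ 0 at y ∈ {0}; common: {0}.
  x = 1: f ≡ 0 at y ∈ {5}; g ≡ 0 at y ∈ {4}; common: ∅.
  x = 2: f ≡ 0 at y ∈ {3}; g ≡ 0 at y ∈ {1}; common: ∅.
  x = 3: f ≡ 0 at y ∈ {1}; g ≡ 0 at y ∈ {5}; common: ∅.
  x = 4: f ≡ 0 at y ∈ {6}; g ≡ 0 at y ∈ {2}; common: ∅.
  x = 5: f ≡ 0 at y ∈ {4}; g ≡ 0 at y ∈ {6}; common: ∅.
  x = 6: f ≡ 0 at y ∈ {2}; g ≡ 0 at y ∈ {3}; common: ∅.
Collecting: common zeros = {(0, 0)}, so the count is 1.
Comparison with the Bézout bound: 1 ≤ 1 = deg(f)·deg(g), as expected for curves with no common component (the bound is attained).
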